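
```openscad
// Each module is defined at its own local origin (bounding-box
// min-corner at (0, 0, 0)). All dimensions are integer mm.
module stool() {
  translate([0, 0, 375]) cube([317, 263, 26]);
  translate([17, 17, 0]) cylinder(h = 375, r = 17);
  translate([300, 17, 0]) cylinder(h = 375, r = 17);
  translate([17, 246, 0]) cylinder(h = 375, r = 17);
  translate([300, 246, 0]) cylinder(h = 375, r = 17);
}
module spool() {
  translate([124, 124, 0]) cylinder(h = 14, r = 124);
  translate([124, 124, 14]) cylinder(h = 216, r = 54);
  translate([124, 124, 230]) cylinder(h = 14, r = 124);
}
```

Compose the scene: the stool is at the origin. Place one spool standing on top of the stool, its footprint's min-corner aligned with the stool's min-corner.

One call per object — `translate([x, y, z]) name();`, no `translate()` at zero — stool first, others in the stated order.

stool();
translate([0, 0, 401]) spool();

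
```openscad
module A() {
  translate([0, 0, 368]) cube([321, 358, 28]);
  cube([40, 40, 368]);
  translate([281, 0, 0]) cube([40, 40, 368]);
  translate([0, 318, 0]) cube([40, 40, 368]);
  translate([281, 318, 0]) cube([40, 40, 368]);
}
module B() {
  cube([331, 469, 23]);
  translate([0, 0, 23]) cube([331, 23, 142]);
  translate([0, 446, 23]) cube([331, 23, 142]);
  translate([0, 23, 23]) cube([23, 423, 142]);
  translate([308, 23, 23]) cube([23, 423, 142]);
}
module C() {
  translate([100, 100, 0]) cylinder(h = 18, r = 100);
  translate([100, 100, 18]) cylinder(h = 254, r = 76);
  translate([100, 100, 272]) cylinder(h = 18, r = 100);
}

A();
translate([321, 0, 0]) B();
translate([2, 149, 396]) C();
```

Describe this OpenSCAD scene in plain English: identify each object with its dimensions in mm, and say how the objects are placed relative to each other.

A is a four-legged stool. The seat is 321×358 mm, 28 mm thick, top at z = 396 mm. It stands on four square legs, each 40×40 mm in cross-section, from z = 0 to the seat underside, each flush with a corner of the seat.

B is an open-topped rectangular box: outside dimensions 331×469×165 mm, with a uniform wall and base thickness of 23 mm. The base is a full 331×469 slab on the floor; four walls sit on top of the base. The front and back walls (the −y and +y sides) span the full width; the two side walls fit between them.

C is a spool: two coaxial disc flanges of radius 100 mm and thickness 18 mm, joined by a core cylinder of radius 76 mm and height 254 mm. The lower flange rests on z = 0 and the three cylinders share a vertical axis.

The open box is against the stool's +x side, with their −y faces flush. The spool is on top of the stool.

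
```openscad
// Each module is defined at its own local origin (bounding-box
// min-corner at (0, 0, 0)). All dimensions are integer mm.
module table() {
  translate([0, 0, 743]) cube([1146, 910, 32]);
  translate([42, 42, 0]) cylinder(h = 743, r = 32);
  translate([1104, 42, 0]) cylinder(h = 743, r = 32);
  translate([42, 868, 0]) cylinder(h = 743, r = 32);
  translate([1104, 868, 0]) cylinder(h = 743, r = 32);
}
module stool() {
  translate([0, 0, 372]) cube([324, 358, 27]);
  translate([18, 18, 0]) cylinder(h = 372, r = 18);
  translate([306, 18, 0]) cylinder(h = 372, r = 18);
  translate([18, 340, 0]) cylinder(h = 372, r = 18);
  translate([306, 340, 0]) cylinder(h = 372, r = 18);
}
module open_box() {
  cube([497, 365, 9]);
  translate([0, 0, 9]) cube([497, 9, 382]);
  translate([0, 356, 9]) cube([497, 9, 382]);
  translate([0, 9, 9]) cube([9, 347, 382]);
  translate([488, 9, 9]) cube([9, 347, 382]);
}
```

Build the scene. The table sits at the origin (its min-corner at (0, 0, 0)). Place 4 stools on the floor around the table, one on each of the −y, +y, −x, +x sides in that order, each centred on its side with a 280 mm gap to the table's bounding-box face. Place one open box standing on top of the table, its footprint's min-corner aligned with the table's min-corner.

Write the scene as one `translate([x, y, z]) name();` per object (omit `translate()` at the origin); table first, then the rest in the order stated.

table();
translate([411, -638, 0]) stool();
translate([411, 1190, 0]) stool();
translate([-604, 276, 0]) stool();
translate([1426, 276, 0]) stool();
translate([0, 0, 775]) open_box();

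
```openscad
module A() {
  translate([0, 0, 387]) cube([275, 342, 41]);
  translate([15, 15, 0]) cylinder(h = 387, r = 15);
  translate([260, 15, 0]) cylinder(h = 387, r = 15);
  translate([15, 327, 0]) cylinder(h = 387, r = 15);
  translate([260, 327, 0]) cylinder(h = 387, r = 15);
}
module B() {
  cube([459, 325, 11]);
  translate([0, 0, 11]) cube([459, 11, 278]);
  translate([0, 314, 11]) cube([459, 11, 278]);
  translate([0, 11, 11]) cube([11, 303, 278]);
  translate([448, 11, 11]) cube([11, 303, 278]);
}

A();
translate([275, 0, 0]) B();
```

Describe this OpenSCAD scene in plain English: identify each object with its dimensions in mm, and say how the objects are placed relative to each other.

A is a simple wooden stool: a rectangular seat 275 mm (x) by 342 mm (y), 41 mm thick, top face at z = 428 mm, on four round legs, each 30 mm in diameter. The legs rest on z = 0, each leg's axis is inset half a diameter from the nearest pair of seat edges (so the leg's bounding box is flush with the corner).

B is an open-topped rectangular box: outside dimensions 459×325×289 mm, with a uniform wall and base thickness of 11 mm. The base is a full 459×325 slab on the floor; four walls sit on top of the base. The front and back walls (the −y and +y sides) span the full width; the two side walls fit between them.

The open box is against the stool's +x side, with their −y faces flush.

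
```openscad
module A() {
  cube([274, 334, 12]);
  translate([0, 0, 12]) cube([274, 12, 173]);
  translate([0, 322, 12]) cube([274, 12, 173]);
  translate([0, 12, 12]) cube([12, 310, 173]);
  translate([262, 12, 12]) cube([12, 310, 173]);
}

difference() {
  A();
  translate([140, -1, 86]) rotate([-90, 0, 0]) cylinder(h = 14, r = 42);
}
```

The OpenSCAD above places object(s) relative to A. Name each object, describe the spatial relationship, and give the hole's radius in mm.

The subtracted cylinder has r = 42 mm.

A is an open box. The open box has a circular hole through its front wall. The hole's radius is 42 mm.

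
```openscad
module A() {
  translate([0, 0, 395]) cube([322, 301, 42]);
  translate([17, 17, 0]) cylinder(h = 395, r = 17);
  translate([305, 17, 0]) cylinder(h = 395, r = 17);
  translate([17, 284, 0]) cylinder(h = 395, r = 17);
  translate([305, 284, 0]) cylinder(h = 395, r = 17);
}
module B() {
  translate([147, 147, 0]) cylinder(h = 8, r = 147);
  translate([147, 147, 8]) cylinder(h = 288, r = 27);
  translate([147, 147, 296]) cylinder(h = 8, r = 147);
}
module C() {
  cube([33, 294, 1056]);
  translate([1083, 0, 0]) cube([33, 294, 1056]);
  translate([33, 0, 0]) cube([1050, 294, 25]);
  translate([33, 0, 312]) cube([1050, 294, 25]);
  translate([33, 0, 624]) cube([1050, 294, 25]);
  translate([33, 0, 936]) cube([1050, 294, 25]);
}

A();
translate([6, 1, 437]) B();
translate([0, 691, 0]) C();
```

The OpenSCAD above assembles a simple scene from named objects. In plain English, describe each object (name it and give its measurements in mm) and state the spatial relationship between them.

A is a four-legged stool. The seat is 322×301 mm, 42 mm thick, top at z = 437 mm. It stands on four round legs, each 34 mm in diameter, from z = 0 to the seat underside, each leg's axis is inset half a diameter from the nearest pair of seat edges (so the leg's bounding box is flush with the corner).

B is a spool: two coaxial disc flanges of radius 147 mm and thickness 8 mm, joined by a core cylinder of radius 27 mm and height 288 mm. The lower flange rests on z = 0 and the three cylinders share a vertical axis.

C is a bookshelf 1116 mm wide overall, 294 mm deep and 1056 mm tall. The two sides are 33 mm thick vertical panels. 4 horizontal shelves of 25 mm thickness span between the inner faces of the sides; the lowest shelf sits on the floor and shelves are stacked with a clear vertical gap of 287 mm between each pair.

The spool is on top of the stool. The bookshelf is on the floor beside the stool on its +y side.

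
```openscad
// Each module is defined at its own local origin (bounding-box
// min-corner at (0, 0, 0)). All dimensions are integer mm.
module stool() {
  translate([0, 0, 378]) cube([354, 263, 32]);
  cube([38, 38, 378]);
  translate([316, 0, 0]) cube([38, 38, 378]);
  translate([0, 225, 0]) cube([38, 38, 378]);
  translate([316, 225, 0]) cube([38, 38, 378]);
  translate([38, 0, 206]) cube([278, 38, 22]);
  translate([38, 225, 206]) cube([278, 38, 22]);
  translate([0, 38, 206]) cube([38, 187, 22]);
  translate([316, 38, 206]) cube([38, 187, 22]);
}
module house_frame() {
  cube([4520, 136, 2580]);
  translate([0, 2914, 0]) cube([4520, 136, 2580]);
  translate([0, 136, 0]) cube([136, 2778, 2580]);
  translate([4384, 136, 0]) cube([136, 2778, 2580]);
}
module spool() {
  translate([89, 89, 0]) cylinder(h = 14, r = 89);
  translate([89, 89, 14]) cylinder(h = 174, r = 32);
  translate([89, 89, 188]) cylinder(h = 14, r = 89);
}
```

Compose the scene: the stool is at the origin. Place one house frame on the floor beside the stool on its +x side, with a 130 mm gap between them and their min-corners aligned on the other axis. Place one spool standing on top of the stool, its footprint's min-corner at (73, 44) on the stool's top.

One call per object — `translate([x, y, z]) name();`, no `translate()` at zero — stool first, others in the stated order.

stool();
translate([484, 0, 0]) house_frame();
translate([73, 44, 410]) spool();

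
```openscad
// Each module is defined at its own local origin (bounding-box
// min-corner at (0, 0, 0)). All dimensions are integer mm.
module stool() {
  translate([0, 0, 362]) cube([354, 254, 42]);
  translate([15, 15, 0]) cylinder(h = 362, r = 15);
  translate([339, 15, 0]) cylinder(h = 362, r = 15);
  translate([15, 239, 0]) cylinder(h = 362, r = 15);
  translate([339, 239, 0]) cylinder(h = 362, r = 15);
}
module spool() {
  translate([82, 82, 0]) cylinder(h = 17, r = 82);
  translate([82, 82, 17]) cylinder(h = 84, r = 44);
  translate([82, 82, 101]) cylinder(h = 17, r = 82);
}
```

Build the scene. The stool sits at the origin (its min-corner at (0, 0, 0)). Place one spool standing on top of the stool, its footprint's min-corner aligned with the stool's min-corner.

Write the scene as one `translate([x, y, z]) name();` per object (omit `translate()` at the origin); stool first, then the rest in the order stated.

stool();
translate([0, 0, 404]) spool();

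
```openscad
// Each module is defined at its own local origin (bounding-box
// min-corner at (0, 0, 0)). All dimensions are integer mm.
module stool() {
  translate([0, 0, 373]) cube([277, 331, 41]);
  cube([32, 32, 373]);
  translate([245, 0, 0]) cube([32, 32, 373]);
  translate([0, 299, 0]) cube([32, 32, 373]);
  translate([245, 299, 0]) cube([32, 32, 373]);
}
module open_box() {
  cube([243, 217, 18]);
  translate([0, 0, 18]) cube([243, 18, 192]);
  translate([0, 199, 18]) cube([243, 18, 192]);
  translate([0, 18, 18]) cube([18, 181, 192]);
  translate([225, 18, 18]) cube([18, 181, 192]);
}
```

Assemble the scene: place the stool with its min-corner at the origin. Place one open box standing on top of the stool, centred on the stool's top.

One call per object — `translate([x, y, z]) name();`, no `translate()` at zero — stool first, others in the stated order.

stool();
translate([17, 57, 414]) open_box();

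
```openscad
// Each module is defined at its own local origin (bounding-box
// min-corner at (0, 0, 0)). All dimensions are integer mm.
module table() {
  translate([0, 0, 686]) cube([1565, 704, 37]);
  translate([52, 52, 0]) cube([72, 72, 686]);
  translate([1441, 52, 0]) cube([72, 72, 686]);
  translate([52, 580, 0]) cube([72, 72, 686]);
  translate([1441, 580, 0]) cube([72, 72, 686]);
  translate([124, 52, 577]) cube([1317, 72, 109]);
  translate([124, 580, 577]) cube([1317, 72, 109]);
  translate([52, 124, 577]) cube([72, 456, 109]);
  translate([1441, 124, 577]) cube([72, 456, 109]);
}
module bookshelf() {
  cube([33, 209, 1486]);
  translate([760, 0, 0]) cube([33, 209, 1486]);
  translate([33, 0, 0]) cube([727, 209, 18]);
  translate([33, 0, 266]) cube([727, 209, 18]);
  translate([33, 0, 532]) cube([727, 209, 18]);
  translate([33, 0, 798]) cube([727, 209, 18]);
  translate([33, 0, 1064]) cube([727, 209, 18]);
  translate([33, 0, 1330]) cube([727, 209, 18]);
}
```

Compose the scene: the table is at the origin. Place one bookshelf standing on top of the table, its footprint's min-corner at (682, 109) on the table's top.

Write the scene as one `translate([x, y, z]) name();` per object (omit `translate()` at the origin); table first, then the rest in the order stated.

table();
translate([682, 109, 723]) bookshelf();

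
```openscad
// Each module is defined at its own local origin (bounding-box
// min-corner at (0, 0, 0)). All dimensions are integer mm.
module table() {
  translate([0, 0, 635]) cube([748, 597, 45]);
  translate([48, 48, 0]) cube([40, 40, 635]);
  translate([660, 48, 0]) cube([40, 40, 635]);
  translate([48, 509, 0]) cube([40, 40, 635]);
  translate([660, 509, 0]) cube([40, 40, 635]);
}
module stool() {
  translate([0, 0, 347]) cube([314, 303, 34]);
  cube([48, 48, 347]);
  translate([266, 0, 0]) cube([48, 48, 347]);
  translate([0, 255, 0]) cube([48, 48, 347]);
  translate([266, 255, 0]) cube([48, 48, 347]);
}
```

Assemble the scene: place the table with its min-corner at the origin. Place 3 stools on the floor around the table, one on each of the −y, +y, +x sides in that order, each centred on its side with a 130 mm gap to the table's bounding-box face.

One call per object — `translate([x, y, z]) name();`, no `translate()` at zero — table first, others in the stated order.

table();
translate([217, -433, 0]) stool();
translate([217, 727, 0]) stool();
translate([878, 147, 0]) stool();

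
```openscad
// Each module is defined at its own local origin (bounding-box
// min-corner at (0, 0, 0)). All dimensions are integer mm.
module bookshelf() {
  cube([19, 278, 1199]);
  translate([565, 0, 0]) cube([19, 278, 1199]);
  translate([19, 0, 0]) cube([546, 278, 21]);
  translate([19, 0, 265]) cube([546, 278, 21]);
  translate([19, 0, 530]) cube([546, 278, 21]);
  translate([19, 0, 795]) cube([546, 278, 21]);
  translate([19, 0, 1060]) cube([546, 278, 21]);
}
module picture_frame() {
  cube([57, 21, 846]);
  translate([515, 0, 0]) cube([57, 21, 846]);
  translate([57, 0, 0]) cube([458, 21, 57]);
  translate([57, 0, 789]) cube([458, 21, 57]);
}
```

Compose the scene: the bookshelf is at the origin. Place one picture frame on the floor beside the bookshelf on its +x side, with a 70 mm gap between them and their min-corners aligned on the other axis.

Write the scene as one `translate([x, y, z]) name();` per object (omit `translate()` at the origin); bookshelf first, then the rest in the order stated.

bookshelf();
translate([654, 0, 0]) picture_frame();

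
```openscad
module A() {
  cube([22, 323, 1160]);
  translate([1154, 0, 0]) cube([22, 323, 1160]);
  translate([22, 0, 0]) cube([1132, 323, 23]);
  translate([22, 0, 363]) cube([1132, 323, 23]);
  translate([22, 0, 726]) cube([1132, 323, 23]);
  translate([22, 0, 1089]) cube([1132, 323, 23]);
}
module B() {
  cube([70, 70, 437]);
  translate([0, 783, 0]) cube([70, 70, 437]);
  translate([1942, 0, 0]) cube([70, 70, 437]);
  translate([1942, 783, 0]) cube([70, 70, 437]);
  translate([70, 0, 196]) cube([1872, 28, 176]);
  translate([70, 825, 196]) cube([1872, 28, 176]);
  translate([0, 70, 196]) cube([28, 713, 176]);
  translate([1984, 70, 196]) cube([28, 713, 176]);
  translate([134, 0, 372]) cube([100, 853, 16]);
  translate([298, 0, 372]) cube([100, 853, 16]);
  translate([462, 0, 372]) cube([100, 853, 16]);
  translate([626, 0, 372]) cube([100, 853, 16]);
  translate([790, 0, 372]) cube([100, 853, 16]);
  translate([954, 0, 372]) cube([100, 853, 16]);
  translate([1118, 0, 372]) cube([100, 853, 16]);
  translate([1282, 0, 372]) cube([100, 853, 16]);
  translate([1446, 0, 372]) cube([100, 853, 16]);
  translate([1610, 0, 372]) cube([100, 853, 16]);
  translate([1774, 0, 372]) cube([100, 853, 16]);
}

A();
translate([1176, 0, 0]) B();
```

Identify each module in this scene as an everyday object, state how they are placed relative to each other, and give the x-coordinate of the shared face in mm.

A is a bookshelf. B is a bed frame. The bed frame is against the bookshelf's +x side, with their −y faces flush. The x-coordinate of the shared face is 1176 mm.

The bookshelf's +x face and the bed frame's −x face are both at x = 1176 mm.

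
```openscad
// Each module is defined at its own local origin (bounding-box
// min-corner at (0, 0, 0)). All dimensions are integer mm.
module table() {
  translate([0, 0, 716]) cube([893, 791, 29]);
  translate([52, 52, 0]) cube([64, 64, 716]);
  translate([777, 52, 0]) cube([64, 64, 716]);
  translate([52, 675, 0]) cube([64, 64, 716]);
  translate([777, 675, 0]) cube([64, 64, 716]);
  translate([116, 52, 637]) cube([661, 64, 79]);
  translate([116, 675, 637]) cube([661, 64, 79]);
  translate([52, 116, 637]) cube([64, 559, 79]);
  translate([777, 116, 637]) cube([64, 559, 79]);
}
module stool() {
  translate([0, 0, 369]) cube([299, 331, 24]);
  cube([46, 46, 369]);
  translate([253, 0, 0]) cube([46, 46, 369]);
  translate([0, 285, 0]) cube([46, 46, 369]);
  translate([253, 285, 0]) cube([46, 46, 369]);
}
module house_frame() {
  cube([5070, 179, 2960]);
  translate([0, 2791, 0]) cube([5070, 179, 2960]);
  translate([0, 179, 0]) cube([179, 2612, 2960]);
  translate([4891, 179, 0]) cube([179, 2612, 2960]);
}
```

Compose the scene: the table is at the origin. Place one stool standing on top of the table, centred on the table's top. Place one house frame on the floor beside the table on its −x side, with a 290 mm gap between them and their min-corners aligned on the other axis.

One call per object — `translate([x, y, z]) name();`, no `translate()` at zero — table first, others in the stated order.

table();
translate([297, 230, 745]) stool();
translate([-5360, 0, 0]) house_frame();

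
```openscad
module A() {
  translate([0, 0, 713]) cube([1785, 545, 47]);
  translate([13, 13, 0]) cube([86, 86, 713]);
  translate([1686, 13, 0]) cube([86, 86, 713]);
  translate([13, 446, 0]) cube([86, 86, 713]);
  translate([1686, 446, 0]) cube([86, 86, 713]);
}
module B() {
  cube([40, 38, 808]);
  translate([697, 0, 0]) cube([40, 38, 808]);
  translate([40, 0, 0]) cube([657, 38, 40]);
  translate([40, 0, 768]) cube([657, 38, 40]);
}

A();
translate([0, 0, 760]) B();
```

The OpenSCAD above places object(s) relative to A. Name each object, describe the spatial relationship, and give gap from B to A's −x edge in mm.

The picture frame's min-x is at 0; the table's min-x is 0; gap = 0 mm.

A is a table. B is a picture frame. The picture frame is on top of the table. The gap from the picture frame to the table's −x edge is 0 mm.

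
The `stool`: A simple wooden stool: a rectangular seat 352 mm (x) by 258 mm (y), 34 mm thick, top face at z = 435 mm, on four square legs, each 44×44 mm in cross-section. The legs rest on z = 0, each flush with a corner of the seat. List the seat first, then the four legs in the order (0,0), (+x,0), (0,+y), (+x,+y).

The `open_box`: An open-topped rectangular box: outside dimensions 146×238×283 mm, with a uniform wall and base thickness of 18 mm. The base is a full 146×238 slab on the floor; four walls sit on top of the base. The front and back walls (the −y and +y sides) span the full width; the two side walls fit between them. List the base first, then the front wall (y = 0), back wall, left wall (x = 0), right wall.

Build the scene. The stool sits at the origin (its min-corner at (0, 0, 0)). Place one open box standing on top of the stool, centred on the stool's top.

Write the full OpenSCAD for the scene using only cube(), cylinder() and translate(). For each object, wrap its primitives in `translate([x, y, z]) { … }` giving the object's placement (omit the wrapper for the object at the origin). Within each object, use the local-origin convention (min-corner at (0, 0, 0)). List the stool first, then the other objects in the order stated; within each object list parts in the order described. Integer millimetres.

translate([0, 0, 401]) cube([352, 258, 34]);
cube([44, 44, 401]);
translate([308, 0, 0]) cube([44, 44, 401]);
translate([0, 214, 0]) cube([44, 44, 401]);
translate([308, 214, 0]) cube([44, 44, 401]);
translate([103, 10, 435]) {
  cube([146, 238, 18]);
  translate([0, 0, 18]) cube([146, 18, 265]);
  translate([0, 220, 18]) cube([146, 18, 265]);
  translate([0, 18, 18]) cube([18, 202, 265]);
  translate([128, 18, 18]) cube([18, 202, 265]);
}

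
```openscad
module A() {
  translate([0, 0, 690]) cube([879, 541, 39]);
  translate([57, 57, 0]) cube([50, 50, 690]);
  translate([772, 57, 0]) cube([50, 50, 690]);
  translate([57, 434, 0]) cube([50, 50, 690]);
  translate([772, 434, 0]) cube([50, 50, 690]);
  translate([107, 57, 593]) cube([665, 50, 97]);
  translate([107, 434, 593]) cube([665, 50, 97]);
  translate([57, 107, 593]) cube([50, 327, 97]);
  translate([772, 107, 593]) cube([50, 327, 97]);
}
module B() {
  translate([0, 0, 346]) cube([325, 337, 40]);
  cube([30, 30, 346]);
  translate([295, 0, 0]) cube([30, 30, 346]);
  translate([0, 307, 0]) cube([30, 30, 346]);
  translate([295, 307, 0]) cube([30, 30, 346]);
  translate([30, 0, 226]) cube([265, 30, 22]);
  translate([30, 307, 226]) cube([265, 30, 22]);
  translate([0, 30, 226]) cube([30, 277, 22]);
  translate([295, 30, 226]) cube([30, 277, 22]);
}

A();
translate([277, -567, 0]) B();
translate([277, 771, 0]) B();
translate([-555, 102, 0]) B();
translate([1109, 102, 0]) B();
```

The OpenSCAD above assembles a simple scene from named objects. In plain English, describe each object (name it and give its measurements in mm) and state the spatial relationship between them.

A is a rectangular dining table. The top is 879×541×39 mm with its upper surface at z = 729 mm. It stands on four 50×50 mm square legs, each inset 57 mm from the nearest pair of top edges, running from the floor to the underside of the top. Four apron rails, 50 mm thick and 97 mm tall, run between adjacent legs with their top edges flush with the underside of the top and their outer faces flush with the legs' outer faces.

B is a simple wooden stool: a rectangular seat 325 mm (x) by 337 mm (y), 40 mm thick, top face at z = 386 mm, on four square legs, each 30×30 mm in cross-section. The legs rest on z = 0, each flush with a corner of the seat. Four stretchers, 30 mm wide and 22 mm tall, connect adjacent legs with their undersides at z = 226 mm, each running between the inner faces of the legs it joins and aligned with the legs' outer faces on the other axis.

Four stools sit around the table at the −y, +y, −x, +x sides.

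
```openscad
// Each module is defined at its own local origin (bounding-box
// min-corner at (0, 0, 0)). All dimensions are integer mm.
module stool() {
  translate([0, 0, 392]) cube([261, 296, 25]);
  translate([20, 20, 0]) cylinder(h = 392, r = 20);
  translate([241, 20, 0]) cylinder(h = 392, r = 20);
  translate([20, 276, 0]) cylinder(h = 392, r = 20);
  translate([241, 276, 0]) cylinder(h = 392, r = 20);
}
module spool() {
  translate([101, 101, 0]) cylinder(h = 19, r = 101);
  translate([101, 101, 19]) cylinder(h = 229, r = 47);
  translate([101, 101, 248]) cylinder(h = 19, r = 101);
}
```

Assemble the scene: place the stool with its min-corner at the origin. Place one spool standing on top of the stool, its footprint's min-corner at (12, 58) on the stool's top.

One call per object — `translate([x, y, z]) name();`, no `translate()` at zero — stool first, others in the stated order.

stool();
translate([12, 58, 417]) spool();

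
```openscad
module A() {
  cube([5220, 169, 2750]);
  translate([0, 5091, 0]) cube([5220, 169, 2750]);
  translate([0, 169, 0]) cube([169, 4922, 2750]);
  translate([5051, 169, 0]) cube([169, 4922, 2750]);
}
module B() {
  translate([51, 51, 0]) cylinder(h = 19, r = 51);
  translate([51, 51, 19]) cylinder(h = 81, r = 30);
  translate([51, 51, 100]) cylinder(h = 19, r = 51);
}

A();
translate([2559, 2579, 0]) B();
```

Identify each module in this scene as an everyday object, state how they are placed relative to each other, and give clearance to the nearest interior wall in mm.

A is a house frame. B is a spool. The spool sits inside the house frame, centred. The clearance to the nearest interior wall is 2390 mm.

Clearances: x = 2390, y = 2410; minimum 2390 mm.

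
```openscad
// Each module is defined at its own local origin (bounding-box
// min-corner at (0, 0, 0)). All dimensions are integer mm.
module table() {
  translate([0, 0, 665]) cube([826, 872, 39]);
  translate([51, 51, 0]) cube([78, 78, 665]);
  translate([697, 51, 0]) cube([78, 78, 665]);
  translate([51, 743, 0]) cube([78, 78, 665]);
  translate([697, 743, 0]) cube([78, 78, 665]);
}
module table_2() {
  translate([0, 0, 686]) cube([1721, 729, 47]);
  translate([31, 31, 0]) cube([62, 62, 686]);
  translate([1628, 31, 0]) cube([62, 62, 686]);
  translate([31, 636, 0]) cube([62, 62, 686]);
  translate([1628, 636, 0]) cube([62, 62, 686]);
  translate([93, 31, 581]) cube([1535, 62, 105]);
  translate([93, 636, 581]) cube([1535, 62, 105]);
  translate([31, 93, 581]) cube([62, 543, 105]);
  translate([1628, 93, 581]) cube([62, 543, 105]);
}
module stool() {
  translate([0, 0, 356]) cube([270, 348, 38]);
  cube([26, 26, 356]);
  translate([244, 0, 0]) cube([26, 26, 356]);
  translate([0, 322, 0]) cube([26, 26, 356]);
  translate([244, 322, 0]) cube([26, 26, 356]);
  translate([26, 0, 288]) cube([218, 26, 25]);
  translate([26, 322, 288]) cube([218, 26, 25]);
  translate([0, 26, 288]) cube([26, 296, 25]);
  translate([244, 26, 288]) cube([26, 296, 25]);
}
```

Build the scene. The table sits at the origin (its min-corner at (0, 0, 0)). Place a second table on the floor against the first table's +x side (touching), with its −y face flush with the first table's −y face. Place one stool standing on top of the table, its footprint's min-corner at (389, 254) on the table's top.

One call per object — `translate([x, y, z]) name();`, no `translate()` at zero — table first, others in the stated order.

table();
translate([826, 0, 0]) table_2();
translate([389, 254, 704]) stool();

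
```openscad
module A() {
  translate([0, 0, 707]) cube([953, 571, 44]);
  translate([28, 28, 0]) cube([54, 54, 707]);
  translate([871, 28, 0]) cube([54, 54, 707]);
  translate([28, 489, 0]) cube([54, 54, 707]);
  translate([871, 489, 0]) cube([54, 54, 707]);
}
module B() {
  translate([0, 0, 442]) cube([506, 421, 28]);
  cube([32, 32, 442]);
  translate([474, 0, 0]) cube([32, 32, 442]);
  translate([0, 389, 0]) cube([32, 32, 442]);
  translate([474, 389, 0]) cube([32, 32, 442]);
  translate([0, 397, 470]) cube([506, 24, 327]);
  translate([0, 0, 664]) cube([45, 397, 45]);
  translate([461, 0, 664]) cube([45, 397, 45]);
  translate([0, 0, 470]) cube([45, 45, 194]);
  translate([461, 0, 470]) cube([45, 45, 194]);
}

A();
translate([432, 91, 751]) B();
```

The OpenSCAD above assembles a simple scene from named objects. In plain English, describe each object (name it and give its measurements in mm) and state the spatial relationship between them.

A is a table with a 953×571 mm rectangular top, 44 mm thick, top surface at z = 751 mm, supported by four 54×54 mm square legs, each inset 28 mm from the nearest pair of top edges, running from the floor.

B is a chair: 506×421 mm seat, 28 mm thick, top at z = 470 mm, on four 32 mm square corner legs flush with the seat edges. A 24 mm thick backrest slab spans the full seat width, extending 327 mm above the seat top, its back face flush with the seat's +y edge. Two armrests of 45×45 mm section run along each side from the seat's front edge to the front of the backrest, top faces 239 mm above the seat top and outer faces flush with the seat's x-edges; a 45×45 mm post under the front of each armrest stands on the seat at the front corner.

The chair is on top of the table.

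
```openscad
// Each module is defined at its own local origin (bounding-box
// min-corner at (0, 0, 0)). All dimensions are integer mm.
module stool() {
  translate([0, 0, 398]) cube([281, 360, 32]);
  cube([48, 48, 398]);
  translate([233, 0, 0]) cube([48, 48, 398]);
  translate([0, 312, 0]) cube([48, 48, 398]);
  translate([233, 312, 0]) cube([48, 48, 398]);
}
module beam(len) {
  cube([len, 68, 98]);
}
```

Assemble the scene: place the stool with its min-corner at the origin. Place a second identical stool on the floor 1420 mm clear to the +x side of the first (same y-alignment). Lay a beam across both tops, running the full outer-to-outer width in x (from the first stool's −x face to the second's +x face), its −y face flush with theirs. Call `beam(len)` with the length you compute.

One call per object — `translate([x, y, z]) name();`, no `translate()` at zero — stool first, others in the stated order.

stool();
translate([1701, 0, 0]) stool();
translate([0, 0, 430]) beam(1982);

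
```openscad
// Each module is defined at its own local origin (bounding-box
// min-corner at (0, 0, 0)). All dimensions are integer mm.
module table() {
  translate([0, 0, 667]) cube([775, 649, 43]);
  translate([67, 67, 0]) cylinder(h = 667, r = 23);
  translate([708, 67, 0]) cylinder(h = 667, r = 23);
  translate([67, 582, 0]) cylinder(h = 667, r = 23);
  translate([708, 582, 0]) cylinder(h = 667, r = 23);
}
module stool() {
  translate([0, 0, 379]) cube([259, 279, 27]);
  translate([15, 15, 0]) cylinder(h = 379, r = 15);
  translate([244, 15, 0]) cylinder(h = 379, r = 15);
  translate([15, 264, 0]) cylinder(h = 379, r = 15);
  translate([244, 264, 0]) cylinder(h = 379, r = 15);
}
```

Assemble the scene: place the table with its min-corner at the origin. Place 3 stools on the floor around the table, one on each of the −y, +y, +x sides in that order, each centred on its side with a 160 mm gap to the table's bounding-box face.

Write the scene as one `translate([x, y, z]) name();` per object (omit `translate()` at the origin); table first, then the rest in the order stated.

table();
translate([258, -439, 0]) stool();
translate([258, 809, 0]) stool();
translate([935, 185, 0]) stool();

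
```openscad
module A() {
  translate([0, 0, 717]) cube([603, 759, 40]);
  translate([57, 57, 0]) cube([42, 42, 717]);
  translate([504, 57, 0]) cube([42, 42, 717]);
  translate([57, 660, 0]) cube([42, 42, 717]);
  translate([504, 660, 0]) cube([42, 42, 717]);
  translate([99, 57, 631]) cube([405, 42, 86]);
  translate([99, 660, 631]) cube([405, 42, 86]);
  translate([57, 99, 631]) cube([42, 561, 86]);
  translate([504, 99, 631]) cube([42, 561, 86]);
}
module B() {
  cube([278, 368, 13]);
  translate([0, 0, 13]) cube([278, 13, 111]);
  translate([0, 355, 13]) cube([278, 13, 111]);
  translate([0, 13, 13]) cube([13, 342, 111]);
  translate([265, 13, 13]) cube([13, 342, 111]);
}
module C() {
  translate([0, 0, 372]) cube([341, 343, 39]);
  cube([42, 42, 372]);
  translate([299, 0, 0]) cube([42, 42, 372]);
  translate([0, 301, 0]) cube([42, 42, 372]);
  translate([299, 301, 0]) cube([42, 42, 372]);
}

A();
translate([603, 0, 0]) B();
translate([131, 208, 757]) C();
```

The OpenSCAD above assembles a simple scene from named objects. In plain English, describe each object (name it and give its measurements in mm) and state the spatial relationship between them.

A is a table: top 603 mm (x) × 759 mm (y), 40 mm thick, upper face at z = 757 mm, on four 42×42 mm square legs, each inset 57 mm from the nearest pair of top edges, running from z = 0 to the bottom of the top. Four apron rails, 42 mm thick and 86 mm tall, run between adjacent legs with their top edges flush with the underside of the top and their outer faces flush with the legs' outer faces.

B is an open storage box with external size 278×368×124 mm and wall thickness 13 mm (the base is also 13 mm thick). The base covers the whole footprint; the four walls stand on the base, with the y-facing walls full-width and the x-facing walls fitting between their inner faces.

C is a four-legged stool. The seat is 341×343 mm, 39 mm thick, top at z = 411 mm. It stands on four square legs, each 42×42 mm in cross-section, from z = 0 to the seat underside, each flush with a corner of the seat.

The open box is against the table's +x side, with their −y faces flush. The stool is on top of the table, centred.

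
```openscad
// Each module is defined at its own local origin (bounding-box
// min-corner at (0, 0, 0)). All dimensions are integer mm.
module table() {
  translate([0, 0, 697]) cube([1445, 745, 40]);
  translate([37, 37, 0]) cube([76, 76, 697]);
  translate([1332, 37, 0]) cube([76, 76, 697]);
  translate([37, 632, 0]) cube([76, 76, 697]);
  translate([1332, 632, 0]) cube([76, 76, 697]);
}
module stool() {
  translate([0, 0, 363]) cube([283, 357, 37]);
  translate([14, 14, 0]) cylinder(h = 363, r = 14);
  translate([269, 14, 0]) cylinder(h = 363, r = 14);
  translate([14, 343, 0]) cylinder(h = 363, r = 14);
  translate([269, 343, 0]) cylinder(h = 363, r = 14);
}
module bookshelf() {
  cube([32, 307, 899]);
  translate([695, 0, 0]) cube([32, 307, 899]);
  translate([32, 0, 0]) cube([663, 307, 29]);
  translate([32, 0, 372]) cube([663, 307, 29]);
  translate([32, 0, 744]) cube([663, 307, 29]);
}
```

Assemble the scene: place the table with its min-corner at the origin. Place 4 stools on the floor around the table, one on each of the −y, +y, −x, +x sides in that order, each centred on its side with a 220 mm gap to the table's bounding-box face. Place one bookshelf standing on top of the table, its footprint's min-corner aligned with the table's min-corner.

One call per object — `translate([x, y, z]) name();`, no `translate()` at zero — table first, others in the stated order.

table();
translate([581, -577, 0]) stool();
translate([581, 965, 0]) stool();
translate([-503, 194, 0]) stool();
translate([1665, 194, 0]) stool();
translate([0, 0, 737]) bookshelf();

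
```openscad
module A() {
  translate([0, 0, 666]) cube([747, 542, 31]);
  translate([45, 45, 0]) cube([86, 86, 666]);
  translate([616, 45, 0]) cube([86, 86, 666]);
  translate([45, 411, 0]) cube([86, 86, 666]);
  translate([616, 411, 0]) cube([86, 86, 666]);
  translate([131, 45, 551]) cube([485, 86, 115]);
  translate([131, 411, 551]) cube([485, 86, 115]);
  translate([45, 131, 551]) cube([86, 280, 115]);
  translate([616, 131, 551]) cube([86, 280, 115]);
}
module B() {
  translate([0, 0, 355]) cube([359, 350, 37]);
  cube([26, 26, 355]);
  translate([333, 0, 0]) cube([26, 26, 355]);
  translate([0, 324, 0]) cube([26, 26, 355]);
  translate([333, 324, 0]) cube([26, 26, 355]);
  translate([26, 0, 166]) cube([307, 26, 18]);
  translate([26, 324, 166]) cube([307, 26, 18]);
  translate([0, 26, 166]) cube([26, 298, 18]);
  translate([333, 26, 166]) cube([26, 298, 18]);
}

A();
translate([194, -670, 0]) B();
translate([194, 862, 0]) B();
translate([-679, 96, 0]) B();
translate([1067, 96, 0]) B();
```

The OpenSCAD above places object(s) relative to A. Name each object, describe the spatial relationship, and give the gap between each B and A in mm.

Each stool's nearest face is 320 mm from the table's bounding box.

A is a table. B is a stool. Four stools sit around the table at the −y, +y, −x, +x sides. The gap between each stool and the table is 320 mm.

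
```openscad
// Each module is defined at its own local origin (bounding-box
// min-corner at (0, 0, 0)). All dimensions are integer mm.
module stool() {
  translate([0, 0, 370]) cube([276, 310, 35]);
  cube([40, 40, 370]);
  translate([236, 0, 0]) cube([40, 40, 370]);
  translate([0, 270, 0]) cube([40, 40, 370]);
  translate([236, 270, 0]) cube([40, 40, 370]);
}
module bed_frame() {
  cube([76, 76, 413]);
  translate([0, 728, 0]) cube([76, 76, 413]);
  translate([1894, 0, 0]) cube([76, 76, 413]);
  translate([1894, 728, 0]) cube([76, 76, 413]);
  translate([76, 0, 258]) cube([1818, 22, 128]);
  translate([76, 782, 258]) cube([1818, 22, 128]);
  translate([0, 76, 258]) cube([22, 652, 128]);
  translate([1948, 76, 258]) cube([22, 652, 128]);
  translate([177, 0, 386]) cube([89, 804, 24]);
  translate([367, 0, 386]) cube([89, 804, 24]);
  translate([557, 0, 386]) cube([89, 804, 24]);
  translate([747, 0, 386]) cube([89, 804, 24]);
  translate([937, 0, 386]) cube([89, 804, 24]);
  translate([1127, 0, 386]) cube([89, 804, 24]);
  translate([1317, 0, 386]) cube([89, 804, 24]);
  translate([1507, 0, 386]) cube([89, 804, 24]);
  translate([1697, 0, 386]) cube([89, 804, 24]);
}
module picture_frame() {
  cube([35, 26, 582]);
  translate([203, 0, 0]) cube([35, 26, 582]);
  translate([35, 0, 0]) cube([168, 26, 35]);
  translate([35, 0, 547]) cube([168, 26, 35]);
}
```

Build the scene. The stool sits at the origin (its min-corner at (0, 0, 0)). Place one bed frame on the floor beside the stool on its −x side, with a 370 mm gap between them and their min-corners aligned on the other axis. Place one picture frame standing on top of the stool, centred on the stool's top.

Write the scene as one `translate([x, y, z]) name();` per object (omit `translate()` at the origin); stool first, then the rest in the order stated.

stool();
translate([-2340, 0, 0]) bed_frame();
translate([19, 142, 405]) picture_frame();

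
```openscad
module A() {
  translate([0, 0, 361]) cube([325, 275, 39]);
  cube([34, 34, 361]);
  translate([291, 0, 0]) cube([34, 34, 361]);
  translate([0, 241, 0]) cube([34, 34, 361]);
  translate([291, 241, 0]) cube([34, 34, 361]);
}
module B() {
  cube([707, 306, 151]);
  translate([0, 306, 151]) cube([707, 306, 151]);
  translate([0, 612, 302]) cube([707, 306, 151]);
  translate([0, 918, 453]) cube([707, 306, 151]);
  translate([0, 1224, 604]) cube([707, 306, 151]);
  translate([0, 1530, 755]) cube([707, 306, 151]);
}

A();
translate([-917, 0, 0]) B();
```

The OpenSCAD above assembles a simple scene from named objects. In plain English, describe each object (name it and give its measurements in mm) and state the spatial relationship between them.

A is a simple wooden stool: a rectangular seat 325 mm (x) by 275 mm (y), 39 mm thick, top face at z = 400 mm, on four square legs, each 34×34 mm in cross-section. The legs rest on z = 0, each flush with a corner of the seat.

B is a straight staircase of 6 solid steps. Each step is 707 mm wide (x), 306 mm deep (y, the going) and 151 mm tall (the rise). The first step rests on the floor; each subsequent step sits one going further in +y and one rise higher in +z, directly behind and above the previous step with no overlap.

The staircase is on the floor beside the stool on its −x side.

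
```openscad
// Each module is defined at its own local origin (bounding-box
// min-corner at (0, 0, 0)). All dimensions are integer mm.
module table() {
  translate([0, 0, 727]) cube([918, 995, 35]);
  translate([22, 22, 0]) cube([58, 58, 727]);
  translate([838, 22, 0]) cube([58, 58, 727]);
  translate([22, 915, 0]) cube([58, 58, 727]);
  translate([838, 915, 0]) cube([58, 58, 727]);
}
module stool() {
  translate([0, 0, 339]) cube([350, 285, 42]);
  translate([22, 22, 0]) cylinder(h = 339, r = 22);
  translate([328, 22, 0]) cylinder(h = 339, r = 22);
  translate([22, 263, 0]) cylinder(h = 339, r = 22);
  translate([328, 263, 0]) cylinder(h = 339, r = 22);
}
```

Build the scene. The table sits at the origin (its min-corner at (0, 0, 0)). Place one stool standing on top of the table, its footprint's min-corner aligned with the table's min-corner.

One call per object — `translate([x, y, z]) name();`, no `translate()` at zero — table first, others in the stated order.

table();
translate([0, 0, 762]) stool();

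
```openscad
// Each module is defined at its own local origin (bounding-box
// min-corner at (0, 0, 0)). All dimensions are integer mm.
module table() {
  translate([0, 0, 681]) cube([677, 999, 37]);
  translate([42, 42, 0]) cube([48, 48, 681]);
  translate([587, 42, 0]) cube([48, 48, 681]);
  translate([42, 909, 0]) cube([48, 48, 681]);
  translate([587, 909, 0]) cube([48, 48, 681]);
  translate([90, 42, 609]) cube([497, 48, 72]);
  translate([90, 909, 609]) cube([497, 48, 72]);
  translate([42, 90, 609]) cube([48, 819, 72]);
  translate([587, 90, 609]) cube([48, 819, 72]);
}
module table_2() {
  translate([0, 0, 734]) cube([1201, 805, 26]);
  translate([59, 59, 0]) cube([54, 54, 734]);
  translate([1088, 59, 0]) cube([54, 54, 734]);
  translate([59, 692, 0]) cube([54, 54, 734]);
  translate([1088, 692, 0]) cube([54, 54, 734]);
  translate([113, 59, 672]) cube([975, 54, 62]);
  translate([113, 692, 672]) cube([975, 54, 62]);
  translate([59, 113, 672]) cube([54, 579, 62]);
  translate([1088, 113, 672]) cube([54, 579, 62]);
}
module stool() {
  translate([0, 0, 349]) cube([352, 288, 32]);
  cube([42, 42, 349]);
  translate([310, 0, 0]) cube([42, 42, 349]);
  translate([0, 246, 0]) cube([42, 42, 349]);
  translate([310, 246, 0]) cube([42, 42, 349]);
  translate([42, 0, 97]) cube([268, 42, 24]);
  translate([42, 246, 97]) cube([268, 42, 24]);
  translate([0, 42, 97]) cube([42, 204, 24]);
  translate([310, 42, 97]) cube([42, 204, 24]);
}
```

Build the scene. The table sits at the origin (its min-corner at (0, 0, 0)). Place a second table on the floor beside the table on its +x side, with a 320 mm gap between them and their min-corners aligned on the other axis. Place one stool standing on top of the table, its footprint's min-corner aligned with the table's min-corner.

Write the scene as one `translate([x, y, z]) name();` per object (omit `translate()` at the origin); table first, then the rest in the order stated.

table();
translate([997, 0, 0]) table_2();
translate([0, 0, 718]) stool();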